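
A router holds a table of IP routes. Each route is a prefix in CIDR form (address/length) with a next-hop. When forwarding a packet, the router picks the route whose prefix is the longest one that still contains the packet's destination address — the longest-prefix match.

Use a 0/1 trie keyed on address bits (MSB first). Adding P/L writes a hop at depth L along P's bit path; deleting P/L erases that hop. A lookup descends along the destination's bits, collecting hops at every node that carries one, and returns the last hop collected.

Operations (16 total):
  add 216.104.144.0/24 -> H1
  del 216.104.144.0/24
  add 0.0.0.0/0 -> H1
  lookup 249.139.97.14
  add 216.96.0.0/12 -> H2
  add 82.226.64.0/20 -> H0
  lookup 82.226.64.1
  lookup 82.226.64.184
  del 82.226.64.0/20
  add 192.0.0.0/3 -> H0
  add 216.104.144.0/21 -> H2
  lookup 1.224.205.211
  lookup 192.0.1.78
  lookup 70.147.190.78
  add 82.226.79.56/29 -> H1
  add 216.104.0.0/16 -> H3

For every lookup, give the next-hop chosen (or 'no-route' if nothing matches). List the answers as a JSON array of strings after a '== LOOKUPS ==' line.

Process each operation:
  + 216.104.144.0/24 (H1) depth=24
  - 216.104.144.0/24 clear@24
  + 0.0.0.0/0 (H1) depth=0
  ? 249.139.97.14  path d0:H1→d1:-→d2:-  best=H1
  + 216.96.0.0/12 (H2) depth=12
  + 82.226.64.0/20 (H0) depth=20
  ? 82.226.64.1  path d0:H1→d1:-→d2:-→d3:-→d4:-→d5:-→d6:-→d7:-→d8:-→d9:-→d10:-→d11:-→d12:-→d13:-→d14:-→d15:-→d16:-→d17:-→d18:-→d19:-→d20:H0  best=H0
  ? 82.226.64.184  path d0:H1→d1:-→d2:-→d3:-→d4:-→d5:-→d6:-→d7:-→d8:-→d9:-→d10:-→d11:-→d12:-→d13:-→d14:-→d15:-→d16:-→d17:-→d18:-→d19:-→d20:H0  best=H0
  - 82.226.64.0/20 clear@20
  + 192.0.0.0/3 (H0) depth=3
  + 216.104.144.0/21 (H2) depth=21
  ? 1.224.205.211  path d0:H1→d1:-  best=H1
  ? 192.0.1.78  path d0:H1→d1:-→d2:-→d3:H0  best=H0
  ? 70.147.190.78  path d0:H1→d1:-→d2:-→d3:-  best=H1
  + 82.226.79.56/29 (H1) depth=29
  + 216.104.0.0/16 (H3) depth=16

== LOOKUPS ==
["H1","H0","H0","H1","H0","H1"]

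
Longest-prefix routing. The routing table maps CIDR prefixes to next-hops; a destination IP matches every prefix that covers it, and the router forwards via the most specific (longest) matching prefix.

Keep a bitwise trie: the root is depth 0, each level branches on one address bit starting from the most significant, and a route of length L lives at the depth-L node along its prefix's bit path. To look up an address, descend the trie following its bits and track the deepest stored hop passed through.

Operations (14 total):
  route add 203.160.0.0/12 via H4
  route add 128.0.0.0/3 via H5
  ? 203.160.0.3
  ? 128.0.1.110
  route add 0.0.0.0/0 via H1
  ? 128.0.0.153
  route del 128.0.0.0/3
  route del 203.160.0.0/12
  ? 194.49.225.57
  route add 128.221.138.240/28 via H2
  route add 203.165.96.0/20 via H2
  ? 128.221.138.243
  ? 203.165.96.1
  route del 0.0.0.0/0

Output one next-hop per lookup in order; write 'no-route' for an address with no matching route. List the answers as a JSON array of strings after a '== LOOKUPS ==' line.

Trace:
  + 203.160.0.0/12 (H4) depth=12
  + 128.0.0.0/3 (H5) depth=3
  lookup 203.160.0.3: bits 110010111010 walk d0:-→d1:-→d2:-→d3:-→d4:-→d5:-→d6:-→d7:-→d8:-→d9:-→d10:-→d11:-→d12:H4 -> H4
  lookup 128.0.1.110: bits 100 walk d0:-→d1:-→d2:-→d3:H5 -> H5
  + 0.0.0.0/0 (H1) depth=0
  lookup 128.0.0.153: bits 100 walk d0:H1→d1:-→d2:-→d3:H5 -> H5
  del 128.0.0.0/3 (clear depth 3)
  del 203.160.0.0/12 (clear depth 12)
  lookup 194.49.225.57: bits 1100 walk d0:H1→d1:-→d2:-→d3:-→d4:- -> H1
  + 128.221.138.240/28 (H2) depth=28
  + 203.165.96.0/20 (H2) depth=20
  lookup 128.221.138.243: bits 1000000011011101100010101111 walk d0:H1→d1:-→d2:-→d3:-→d4:-→d5:-→d6:-→d7:-→d8:-→d9:-→d10:-→d11:-→d12:-→d13:-→d14:-→d15:-→d16:-→d17:-→d18:-→d19:-→d20:-→d21:-→d22:-→d23:-→d24:-→d25:-→d26:-→d27:-→d28:H2 -> H2
  lookup 203.165.96.1: bits 11001011101001010110 walk d0:H1→d1:-→d2:-→d3:-→d4:-→d5:-→d6:-→d7:-→d8:-→d9:-→d10:-→d11:-→d12:-→d13:-→d14:-→d15:-→d16:-→d17:-→d18:-→d19:-→d20:H2 -> H2
  del 0.0.0.0/0 (clear depth 0)

== LOOKUPS ==
["H4","H5","H5","H1","H2","H2"]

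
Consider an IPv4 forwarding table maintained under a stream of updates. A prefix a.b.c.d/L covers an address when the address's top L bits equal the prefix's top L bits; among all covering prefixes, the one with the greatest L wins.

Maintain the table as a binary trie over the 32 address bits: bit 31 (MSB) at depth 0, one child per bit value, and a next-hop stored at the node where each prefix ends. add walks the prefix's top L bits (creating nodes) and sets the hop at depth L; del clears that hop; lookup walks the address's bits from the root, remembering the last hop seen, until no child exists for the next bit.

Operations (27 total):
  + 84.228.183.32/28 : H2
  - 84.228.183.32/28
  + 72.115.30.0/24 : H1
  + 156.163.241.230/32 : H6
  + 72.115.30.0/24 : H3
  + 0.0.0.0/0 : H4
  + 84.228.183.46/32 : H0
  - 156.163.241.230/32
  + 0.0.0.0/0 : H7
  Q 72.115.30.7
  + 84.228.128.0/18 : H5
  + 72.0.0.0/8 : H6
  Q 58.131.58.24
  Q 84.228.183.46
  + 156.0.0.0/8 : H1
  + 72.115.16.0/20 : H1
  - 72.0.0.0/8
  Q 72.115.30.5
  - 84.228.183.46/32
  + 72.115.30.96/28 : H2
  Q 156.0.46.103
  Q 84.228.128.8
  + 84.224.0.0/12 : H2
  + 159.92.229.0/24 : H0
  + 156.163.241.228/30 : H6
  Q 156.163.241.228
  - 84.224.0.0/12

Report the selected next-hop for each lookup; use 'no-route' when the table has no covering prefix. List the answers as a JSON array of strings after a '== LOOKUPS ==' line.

Process each operation:
  + 84.228.183.32/28 (H2) depth=28
  - 84.228.183.32/28 clear@28
  + 72.115.30.0/24 (H1) depth=24
  + 156.163.241.230/32 (H6) depth=32
  + 72.115.30.0/24 (H3) depth=24
  + 0.0.0.0/0 (H4) depth=0
  + 84.228.183.46/32 (H0) depth=32
  - 156.163.241.230/32 clear@32
  + 0.0.0.0/0 (H7) depth=0
  lookup 72.115.30.7: bits 010010000111001100011110 walk d0:H7→d1:-→d2:-→d3:-→d4:-→d5:-→d6:-→d7:-→d8:-→d9:-→d10:-→d11:-→d12:-→d13:-→d14:-→d15:-→d16:-→d17:-→d18:-→d19:-→d20:-→d21:-→d22:-→d23:-→d24:H3 -> H3
  + 84.228.128.0/18 (H5) depth=18
  + 72.0.0.0/8 (H6) depth=8
  lookup 58.131.58.24: bits 0 walk d0:H7→d1:- -> H7
  lookup 84.228.183.46: bits 01010100111001001011011100101110 walk d0:H7→d1:-→d2:-→d3:-→d4:-→d5:-→d6:-→d7:-→d8:-→d9:-→d10:-→d11:-→d12:-→d13:-→d14:-→d15:-→d16:-→d17:-→d18:H5→d19:-→d20:-→d21:-→d22:-→d23:-→d24:-→d25:-→d26:-→d27:-→d28:-→d29:-→d30:-→d31:-→d32:H0 -> H0
  + 156.0.0.0/8 (H1) depth=8
  + 72.115.16.0/20 (H1) depth=20
  - 72.0.0.0/8 clear@8
  lookup 72.115.30.5: bits 010010000111001100011110 walk d0:H7→d1:-→d2:-→d3:-→d4:-→d5:-→d6:-→d7:-→d8:-→d9:-→d10:-→d11:-→d12:-→d13:-→d14:-→d15:-→d16:-→d17:-→d18:-→d19:-→d20:H1→d21:-→d22:-→d23:-→d24:H3 -> H3
  - 84.228.183.46/32 clear@32
  + 72.115.30.96/28 (H2) depth=28
  lookup 156.0.46.103: bits 10011100 walk d0:H7→d1:-→d2:-→d3:-→d4:-→d5:-→d6:-→d7:-→d8:H1 -> H1
  lookup 84.228.128.8: bits 010101001110010010 walk d0:H7→d1:-→d2:-→d3:-→d4:-→d5:-→d6:-→d7:-→d8:-→d9:-→d10:-→d11:-→d12:-→d13:-→d14:-→d15:-→d16:-→d17:-→d18:H5 -> H5
  + 84.224.0.0/12 (H2) depth=12
  + 159.92.229.0/24 (H0) depth=24
  + 156.163.241.228/30 (H6) depth=30
  lookup 156.163.241.228: bits 100111001010001111110001111001 walk d0:H7→d1:-→d2:-→d3:-→d4:-→d5:-→d6:-→d7:-→d8:H1→d9:-→d10:-→d11:-→d12:-→d13:-→d14:-→d15:-→d16:-→d17:-→d18:-→d19:-→d20:-→d21:-→d22:-→d23:-→d24:-→d25:-→d26:-→d27:-→d28:-→d29:-→d30:H6 -> H6
  - 84.224.0.0/12 clear@12

== LOOKUPS ==
["H3","H7","H0","H3","H1","H5","H6"]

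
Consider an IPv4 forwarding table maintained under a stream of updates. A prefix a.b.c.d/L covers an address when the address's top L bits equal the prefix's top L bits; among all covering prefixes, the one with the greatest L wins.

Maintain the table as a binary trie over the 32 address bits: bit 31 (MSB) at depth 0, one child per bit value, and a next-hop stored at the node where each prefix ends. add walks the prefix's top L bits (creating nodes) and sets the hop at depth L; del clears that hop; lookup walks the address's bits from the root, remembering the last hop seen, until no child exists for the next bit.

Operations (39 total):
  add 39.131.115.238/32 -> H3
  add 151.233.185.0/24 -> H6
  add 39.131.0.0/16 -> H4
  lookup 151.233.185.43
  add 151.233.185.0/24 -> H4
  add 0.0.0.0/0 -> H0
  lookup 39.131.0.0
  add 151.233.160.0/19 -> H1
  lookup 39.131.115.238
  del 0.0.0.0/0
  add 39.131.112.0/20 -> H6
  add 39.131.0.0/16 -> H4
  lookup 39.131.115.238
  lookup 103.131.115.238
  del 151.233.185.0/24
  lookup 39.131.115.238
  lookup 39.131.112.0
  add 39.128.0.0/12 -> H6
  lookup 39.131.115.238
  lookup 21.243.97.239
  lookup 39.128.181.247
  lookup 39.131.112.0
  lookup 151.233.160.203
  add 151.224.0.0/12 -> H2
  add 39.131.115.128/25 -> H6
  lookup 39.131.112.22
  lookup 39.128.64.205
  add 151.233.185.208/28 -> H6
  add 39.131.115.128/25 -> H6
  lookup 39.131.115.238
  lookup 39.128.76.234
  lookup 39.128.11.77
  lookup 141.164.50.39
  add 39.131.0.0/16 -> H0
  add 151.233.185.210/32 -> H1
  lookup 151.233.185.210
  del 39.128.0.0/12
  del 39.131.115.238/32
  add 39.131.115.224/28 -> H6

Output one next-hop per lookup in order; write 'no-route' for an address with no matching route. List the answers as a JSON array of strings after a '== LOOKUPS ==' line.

Apply in order:
  add 39.131.115.238/32 -> H3 at depth 32
  add 151.233.185.0/24 -> H6 at depth 24
  add 39.131.0.0/16 -> H4 at depth 16
  ? 151.233.185.43  path d0:-→d1:-→d2:-→d3:-→d4:-→d5:-→d6:-→d7:-→d8:-→d9:-→d10:-→d11:-→d12:-→d13:-→d14:-→d15:-→d16:-→d17:-→d18:-→d19:-→d20:-→d21:-→d22:-→d23:-→d24:H6  best=H6
  add 151.233.185.0/24 -> H4 at depth 24
  add 0.0.0.0/0 -> H0 at depth 0
  ? 39.131.0.0  path d0:H0→d1:-→d2:-→d3:-→d4:-→d5:-→d6:-→d7:-→d8:-→d9:-→d10:-→d11:-→d12:-→d13:-→d14:-→d15:-→d16:H4→d17:-  best=H4
  add 151.233.160.0/19 -> H1 at depth 19
  ? 39.131.115.238  path d0:H0→d1:-→d2:-→d3:-→d4:-→d5:-→d6:-→d7:-→d8:-→d9:-→d10:-→d11:-→d12:-→d13:-→d14:-→d15:-→d16:H4→d17:-→d18:-→d19:-→d20:-→d21:-→d22:-→d23:-→d24:-→d25:-→d26:-→d27:-→d28:-→d29:-→d30:-→d31:-→d32:H3  best=H3
  del 0.0.0.0/0 (clear depth 0)
  add 39.131.112.0/20 -> H6 at depth 20
  add 39.131.0.0/16 -> H4 at depth 16
  ? 39.131.115.238  path d0:-→d1:-→d2:-→d3:-→d4:-→d5:-→d6:-→d7:-→d8:-→d9:-→d10:-→d11:-→d12:-→d13:-→d14:-→d15:-→d16:H4→d17:-→d18:-→d19:-→d20:H6→d21:-→d22:-→d23:-→d24:-→d25:-→d26:-→d27:-→d28:-→d29:-→d30:-→d31:-→d32:H3  best=H3
  ? 103.131.115.238  path d0:-→d1:-  best=no-route
  del 151.233.185.0/24 (clear depth 24)
  ? 39.131.115.238  path d0:-→d1:-→d2:-→d3:-→d4:-→d5:-→d6:-→d7:-→d8:-→d9:-→d10:-→d11:-→d12:-→d13:-→d14:-→d15:-→d16:H4→d17:-→d18:-→d19:-→d20:H6→d21:-→d22:-→d23:-→d24:-→d25:-→d26:-→d27:-→d28:-→d29:-→d30:-→d31:-→d32:H3  best=H3
  ? 39.131.112.0  path d0:-→d1:-→d2:-→d3:-→d4:-→d5:-→d6:-→d7:-→d8:-→d9:-→d10:-→d11:-→d12:-→d13:-→d14:-→d15:-→d16:H4→d17:-→d18:-→d19:-→d20:H6→d21:-→d22:-  best=H6
  add 39.128.0.0/12 -> H6 at depth 12
  ? 39.131.115.238  path d0:-→d1:-→d2:-→d3:-→d4:-→d5:-→d6:-→d7:-→d8:-→d9:-→d10:-→d11:-→d12:H6→d13:-→d14:-→d15:-→d16:H4→d17:-→d18:-→d19:-→d20:H6→d21:-→d22:-→d23:-→d24:-→d25:-→d26:-→d27:-→d28:-→d29:-→d30:-→d31:-→d32:H3  best=H3
  ? 21.243.97.239  path d0:-→d1:-→d2:-  best=no-route
  ? 39.128.181.247  path d0:-→d1:-→d2:-→d3:-→d4:-→d5:-→d6:-→d7:-→d8:-→d9:-→d10:-→d11:-→d12:H6→d13:-→d14:-  best=H6
  ? 39.131.112.0  path d0:-→d1:-→d2:-→d3:-→d4:-→d5:-→d6:-→d7:-→d8:-→d9:-→d10:-→d11:-→d12:H6→d13:-→d14:-→d15:-→d16:H4→d17:-→d18:-→d19:-→d20:H6→d21:-→d22:-  best=H6
  ? 151.233.160.203  path d0:-→d1:-→d2:-→d3:-→d4:-→d5:-→d6:-→d7:-→d8:-→d9:-→d10:-→d11:-→d12:-→d13:-→d14:-→d15:-→d16:-→d17:-→d18:-→d19:H1  best=H1
  add 151.224.0.0/12 -> H2 at depth 12
  add 39.131.115.128/25 -> H6 at depth 25
  ? 39.131.112.22  path d0:-→d1:-→d2:-→d3:-→d4:-→d5:-→d6:-→d7:-→d8:-→d9:-→d10:-→d11:-→d12:H6→d13:-→d14:-→d15:-→d16:H4→d17:-→d18:-→d19:-→d20:H6→d21:-→d22:-  best=H6
  ? 39.128.64.205  path d0:-→d1:-→d2:-→d3:-→d4:-→d5:-→d6:-→d7:-→d8:-→d9:-→d10:-→d11:-→d12:H6→d13:-→d14:-  best=H6
  add 151.233.185.208/28 -> H6 at depth 28
  add 39.131.115.128/25 -> H6 at depth 25
  ? 39.131.115.238  path d0:-→d1:-→d2:-→d3:-→d4:-→d5:-→d6:-→d7:-→d8:-→d9:-→d10:-→d11:-→d12:H6→d13:-→d14:-→d15:-→d16:H4→d17:-→d18:-→d19:-→d20:H6→d21:-→d22:-→d23:-→d24:-→d25:H6→d26:-→d27:-→d28:-→d29:-→d30:-→d31:-→d32:H3  best=H3
  ? 39.128.76.234  path d0:-→d1:-→d2:-→d3:-→d4:-→d5:-→d6:-→d7:-→d8:-→d9:-→d10:-→d11:-→d12:H6→d13:-→d14:-  best=H6
  ? 39.128.11.77  path d0:-→d1:-→d2:-→d3:-→d4:-→d5:-→d6:-→d7:-→d8:-→d9:-→d10:-→d11:-→d12:H6→d13:-→d14:-  best=H6
  ? 141.164.50.39  path d0:-→d1:-→d2:-→d3:-  best=no-route
  add 39.131.0.0/16 -> H0 at depth 16
  add 151.233.185.210/32 -> H1 at depth 32
  ? 151.233.185.210  path d0:-→d1:-→d2:-→d3:-→d4:-→d5:-→d6:-→d7:-→d8:-→d9:-→d10:-→d11:-→d12:H2→d13:-→d14:-→d15:-→d16:-→d17:-→d18:-→d19:H1→d20:-→d21:-→d22:-→d23:-→d24:-→d25:-→d26:-→d27:-→d28:H6→d29:-→d30:-→d31:-→d32:H1  best=H1
  del 39.128.0.0/12 (clear depth 12)
  del 39.131.115.238/32 (clear depth 32)
  add 39.131.115.224/28 -> H6 at depth 28

== LOOKUPS ==
["H6","H4","H3","H3","no-route","H3","H6","H3","no-route","H6","H6","H1","H6","H6","H3","H6","H6","no-route","H1"]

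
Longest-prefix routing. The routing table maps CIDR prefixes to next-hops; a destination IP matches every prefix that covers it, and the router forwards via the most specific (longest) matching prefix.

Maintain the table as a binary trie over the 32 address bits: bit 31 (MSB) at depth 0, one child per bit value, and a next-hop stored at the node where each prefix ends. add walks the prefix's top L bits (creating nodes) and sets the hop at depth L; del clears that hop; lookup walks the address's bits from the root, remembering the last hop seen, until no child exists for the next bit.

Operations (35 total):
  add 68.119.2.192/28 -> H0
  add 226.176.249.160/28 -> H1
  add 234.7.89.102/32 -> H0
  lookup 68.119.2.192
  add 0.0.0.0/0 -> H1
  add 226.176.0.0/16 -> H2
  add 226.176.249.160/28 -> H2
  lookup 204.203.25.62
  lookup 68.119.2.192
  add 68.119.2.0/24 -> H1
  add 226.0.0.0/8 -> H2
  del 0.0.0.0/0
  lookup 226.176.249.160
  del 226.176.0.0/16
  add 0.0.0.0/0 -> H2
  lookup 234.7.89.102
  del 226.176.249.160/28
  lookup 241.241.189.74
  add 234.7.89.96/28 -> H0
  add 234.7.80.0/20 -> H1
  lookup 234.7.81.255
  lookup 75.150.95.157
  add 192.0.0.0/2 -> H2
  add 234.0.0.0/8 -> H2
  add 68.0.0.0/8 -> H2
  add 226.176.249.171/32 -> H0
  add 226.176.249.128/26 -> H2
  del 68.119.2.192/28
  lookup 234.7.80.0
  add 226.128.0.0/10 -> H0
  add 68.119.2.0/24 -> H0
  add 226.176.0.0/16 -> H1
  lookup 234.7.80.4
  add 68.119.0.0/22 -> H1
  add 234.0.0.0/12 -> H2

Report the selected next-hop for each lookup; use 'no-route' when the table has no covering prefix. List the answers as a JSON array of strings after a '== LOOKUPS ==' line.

Trace:
  + 68.119.2.192/28 (H0) depth=28
  + 226.176.249.160/28 (H1) depth=28
  + 234.7.89.102/32 (H0) depth=32
  lookup 68.119.2.192: bits 0100010001110111000000101100 walk d0:-→d1:-→d2:-→d3:-→d4:-→d5:-→d6:-→d7:-→d8:-→d9:-→d10:-→d11:-→d12:-→d13:-→d14:-→d15:-→d16:-→d17:-→d18:-→d19:-→d20:-→d21:-→d22:-→d23:-→d24:-→d25:-→d26:-→d27:-→d28:H0 -> H0
  + 0.0.0.0/0 (H1) depth=0
  + 226.176.0.0/16 (H2) depth=16
  + 226.176.249.160/28 (H2) depth=28
  lookup 204.203.25.62: bits 11 walk d0:H1→d1:-→d2:- -> H1
  lookup 68.119.2.192: bits 0100010001110111000000101100 walk d0:H1→d1:-→d2:-→d3:-→d4:-→d5:-→d6:-→d7:-→d8:-→d9:-→d10:-→d11:-→d12:-→d13:-→d14:-→d15:-→d16:-→d17:-→d18:-→d19:-→d20:-→d21:-→d22:-→d23:-→d24:-→d25:-→d26:-→d27:-→d28:H0 -> H0
  + 68.119.2.0/24 (H1) depth=24
  + 226.0.0.0/8 (H2) depth=8
  - 0.0.0.0/0 clear@0
  lookup 226.176.249.160: bits 1110001010110000111110011010 walk d0:-→d1:-→d2:-→d3:-→d4:-→d5:-→d6:-→d7:-→d8:H2→d9:-→d10:-→d11:-→d12:-→d13:-→d14:-→d15:-→d16:H2→d17:-→d18:-→d19:-→d20:-→d21:-→d22:-→d23:-→d24:-→d25:-→d26:-→d27:-→d28:H2 -> H2
  - 226.176.0.0/16 clear@16
  + 0.0.0.0/0 (H2) depth=0
  lookup 234.7.89.102: bits 11101010000001110101100101100110 walk d0:H2→d1:-→d2:-→d3:-→d4:-→d5:-→d6:-→d7:-→d8:-→d9:-→d10:-→d11:-→d12:-→d13:-→d14:-→d15:-→d16:-→d17:-→d18:-→d19:-→d20:-→d21:-→d22:-→d23:-→d24:-→d25:-→d26:-→d27:-→d28:-→d29:-→d30:-→d31:-→d32:H0 -> H0
  - 226.176.249.160/28 clear@28
  lookup 241.241.189.74: bits 111 walk d0:H2→d1:-→d2:-→d3:- -> H2
  + 234.7.89.96/28 (H0) depth=28
  + 234.7.80.0/20 (H1) depth=20
  lookup 234.7.81.255: bits 11101010000001110101 walk d0:H2→d1:-→d2:-→d3:-→d4:-→d5:-→d6:-→d7:-→d8:-→d9:-→d10:-→d11:-→d12:-→d13:-→d14:-→d15:-→d16:-→d17:-→d18:-→d19:-→d20:H1 -> H1
  lookup 75.150.95.157: bits 0100 walk d0:H2→d1:-→d2:-→d3:-→d4:- -> H2
  + 192.0.0.0/2 (H2) depth=2
  + 234.0.0.0/8 (H2) depth=8
  + 68.0.0.0/8 (H2) depth=8
  + 226.176.249.171/32 (H0) depth=32
  + 226.176.249.128/26 (H2) depth=26
  - 68.119.2.192/28 clear@28
  lookup 234.7.80.0: bits 11101010000001110101 walk d0:H2→d1:-→d2:H2→d3:-→d4:-→d5:-→d6:-→d7:-→d8:H2→d9:-→d10:-→d11:-→d12:-→d13:-→d14:-→d15:-→d16:-→d17:-→d18:-→d19:-→d20:H1 -> H1
  + 226.128.0.0/10 (H0) depth=10
  + 68.119.2.0/24 (H0) depth=24
  + 226.176.0.0/16 (H1) depth=16
  lookup 234.7.80.4: bits 11101010000001110101 walk d0:H2→d1:-→d2:H2→d3:-→d4:-→d5:-→d6:-→d7:-→d8:H2→d9:-→d10:-→d11:-→d12:-→d13:-→d14:-→d15:-→d16:-→d17:-→d18:-→d19:-→d20:H1 -> H1
  + 68.119.0.0/22 (H1) depth=22
  + 234.0.0.0/12 (H2) depth=12

== LOOKUPS ==
["H0","H1","H0","H2","H0","H2","H1","H2","H1","H1"]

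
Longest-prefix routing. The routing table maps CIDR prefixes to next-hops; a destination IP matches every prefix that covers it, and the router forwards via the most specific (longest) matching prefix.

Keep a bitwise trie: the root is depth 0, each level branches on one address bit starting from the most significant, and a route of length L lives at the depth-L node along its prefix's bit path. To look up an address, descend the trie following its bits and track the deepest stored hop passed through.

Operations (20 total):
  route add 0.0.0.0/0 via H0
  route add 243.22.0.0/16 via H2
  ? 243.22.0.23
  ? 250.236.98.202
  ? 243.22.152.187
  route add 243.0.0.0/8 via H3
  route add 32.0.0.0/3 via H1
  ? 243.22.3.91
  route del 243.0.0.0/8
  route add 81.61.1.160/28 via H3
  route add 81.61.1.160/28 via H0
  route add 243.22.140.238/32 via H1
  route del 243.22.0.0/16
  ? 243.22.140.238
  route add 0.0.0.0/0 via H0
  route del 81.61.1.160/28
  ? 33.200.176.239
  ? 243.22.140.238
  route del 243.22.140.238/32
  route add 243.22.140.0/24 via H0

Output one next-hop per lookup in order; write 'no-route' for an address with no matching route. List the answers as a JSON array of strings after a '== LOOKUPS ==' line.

Trace:
  + 0.0.0.0/0 (H0) depth=0
  + 243.22.0.0/16 (H2) depth=16
  lookup 243.22.0.23: bits 1111001100010110 walk d0:H0→d1:-→d2:-→d3:-→d4:-→d5:-→d6:-→d7:-→d8:-→d9:-→d10:-→d11:-→d12:-→d13:-→d14:-→d15:-→d16:H2 -> H2
  lookup 250.236.98.202: bits 1111 walk d0:H0→d1:-→d2:-→d3:-→d4:- -> H0
  lookup 243.22.152.187: bits 1111001100010110 walk d0:H0→d1:-→d2:-→d3:-→d4:-→d5:-→d6:-→d7:-→d8:-→d9:-→d10:-→d11:-→d12:-→d13:-→d14:-→d15:-→d16:H2 -> H2
  + 243.0.0.0/8 (H3) depth=8
  + 32.0.0.0/3 (H1) depth=3
  lookup 243.22.3.91: bits 1111001100010110 walk d0:H0→d1:-→d2:-→d3:-→d4:-→d5:-→d6:-→d7:-→d8:H3→d9:-→d10:-→d11:-→d12:-→d13:-→d14:-→d15:-→d16:H2 -> H2
  - 243.0.0.0/8 clear@8
  + 81.61.1.160/28 (H3) depth=28
  + 81.61.1.160/28 (H0) depth=28
  + 243.22.140.238/32 (H1) depth=32
  - 243.22.0.0/16 clear@16
  lookup 243.22.140.238: bits 11110011000101101000110011101110 walk d0:H0→d1:-→d2:-→d3:-→d4:-→d5:-→d6:-→d7:-→d8:-→d9:-→d10:-→d11:-→d12:-→d13:-→d14:-→d15:-→d16:-→d17:-→d18:-→d19:-→d20:-→d21:-→d22:-→d23:-→d24:-→d25:-→d26:-→d27:-→d28:-→d29:-→d30:-→d31:-→d32:H1 -> H1
  + 0.0.0.0/0 (H0) depth=0
  - 81.61.1.160/28 clear@28
  lookup 33.200.176.239: bits 001 walk d0:H0→d1:-→d2:-→d3:H1 -> H1
  lookup 243.22.140.238: bits 11110011000101101000110011101110 walk d0:H0→d1:-→d2:-→d3:-→d4:-→d5:-→d6:-→d7:-→d8:-→d9:-→d10:-→d11:-→d12:-→d13:-→d14:-→d15:-→d16:-→d17:-→d18:-→d19:-→d20:-→d21:-→d22:-→d23:-→d24:-→d25:-→d26:-→d27:-→d28:-→d29:-→d30:-→d31:-→d32:H1 -> H1
  - 243.22.140.238/32 clear@32
  + 243.22.140.0/24 (H0) depth=24

== LOOKUPS ==
["H2","H0","H2","H2","H1","H1","H1"]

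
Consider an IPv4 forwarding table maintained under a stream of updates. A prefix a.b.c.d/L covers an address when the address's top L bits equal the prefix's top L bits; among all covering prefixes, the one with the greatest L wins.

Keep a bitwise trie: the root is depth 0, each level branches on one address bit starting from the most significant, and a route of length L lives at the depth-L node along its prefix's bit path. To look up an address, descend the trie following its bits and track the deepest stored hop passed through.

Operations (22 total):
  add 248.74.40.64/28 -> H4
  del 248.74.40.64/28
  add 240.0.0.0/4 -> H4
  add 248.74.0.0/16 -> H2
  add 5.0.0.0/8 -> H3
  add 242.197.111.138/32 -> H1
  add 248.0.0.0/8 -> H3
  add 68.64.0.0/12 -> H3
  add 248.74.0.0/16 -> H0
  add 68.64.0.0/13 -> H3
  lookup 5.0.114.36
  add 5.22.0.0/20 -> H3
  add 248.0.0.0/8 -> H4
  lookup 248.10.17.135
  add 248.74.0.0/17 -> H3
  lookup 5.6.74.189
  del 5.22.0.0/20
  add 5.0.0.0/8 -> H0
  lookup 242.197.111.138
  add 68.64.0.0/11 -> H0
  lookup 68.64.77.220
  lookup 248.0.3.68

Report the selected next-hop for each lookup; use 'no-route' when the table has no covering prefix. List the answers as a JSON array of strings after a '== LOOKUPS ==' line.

Apply in order:
  add 248.74.40.64/28 -> H4 at depth 28
  - 248.74.40.64/28 clear@28
  add 240.0.0.0/4 -> H4 at depth 4
  add 248.74.0.0/16 -> H2 at depth 16
  add 5.0.0.0/8 -> H3 at depth 8
  add 242.197.111.138/32 -> H1 at depth 32
  add 248.0.0.0/8 -> H3 at depth 8
  add 68.64.0.0/12 -> H3 at depth 12
  add 248.74.0.0/16 -> H0 at depth 16
  add 68.64.0.0/13 -> H3 at depth 13
  Q 5.0.114.36: descend 00000101 ; hops seen [H3] ; pick H3
  add 5.22.0.0/20 -> H3 at depth 20
  add 248.0.0.0/8 -> H4 at depth 8
  Q 248.10.17.135: descend 111110000 ; hops seen [H4,H4] ; pick H4
  add 248.74.0.0/17 -> H3 at depth 17
  Q 5.6.74.189: descend 00000101000 ; hops seen [H3] ; pick H3
  - 5.22.0.0/20 clear@20
  add 5.0.0.0/8 -> H0 at depth 8
  Q 242.197.111.138: descend 11110010110001010110111110001010 ; hops seen [H4,H1] ; pick H1
  add 68.64.0.0/11 -> H0 at depth 11
  Q 68.64.77.220: descend 0100010001000 ; hops seen [H0,H3,H3] ; pick H3
  Q 248.0.3.68: descend 111110000 ; hops seen [H4,H4] ; pick H4

== LOOKUPS ==
["H3","H4","H3","H1","H3","H4"]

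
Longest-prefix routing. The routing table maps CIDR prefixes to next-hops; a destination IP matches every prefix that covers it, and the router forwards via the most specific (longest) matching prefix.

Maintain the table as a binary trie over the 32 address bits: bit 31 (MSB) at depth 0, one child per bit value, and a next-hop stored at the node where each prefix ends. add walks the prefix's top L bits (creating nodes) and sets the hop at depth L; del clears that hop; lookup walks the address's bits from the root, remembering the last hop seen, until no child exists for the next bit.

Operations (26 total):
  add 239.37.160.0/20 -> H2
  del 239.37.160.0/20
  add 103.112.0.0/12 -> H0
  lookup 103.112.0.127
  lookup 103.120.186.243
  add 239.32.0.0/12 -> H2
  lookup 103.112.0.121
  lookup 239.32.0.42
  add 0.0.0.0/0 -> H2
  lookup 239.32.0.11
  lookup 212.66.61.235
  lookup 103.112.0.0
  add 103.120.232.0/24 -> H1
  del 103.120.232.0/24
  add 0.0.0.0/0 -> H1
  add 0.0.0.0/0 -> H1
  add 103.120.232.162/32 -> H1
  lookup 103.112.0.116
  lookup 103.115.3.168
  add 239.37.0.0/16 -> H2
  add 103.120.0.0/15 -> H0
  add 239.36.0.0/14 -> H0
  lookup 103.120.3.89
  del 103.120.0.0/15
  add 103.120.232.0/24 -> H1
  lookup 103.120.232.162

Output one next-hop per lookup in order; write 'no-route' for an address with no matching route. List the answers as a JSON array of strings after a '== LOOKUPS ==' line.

Trace:
  + 239.37.160.0/20 (H2) depth=20
  - 239.37.160.0/20 clear@20
  + 103.112.0.0/12 (H0) depth=12
  lookup 103.112.0.127: bits 011001110111 walk d0:-→d1:-→d2:-→d3:-→d4:-→d5:-→d6:-→d7:-→d8:-→d9:-→d10:-→d11:-→d12:H0 -> H0
  lookup 103.120.186.243: bits 011001110111 walk d0:-→d1:-→d2:-→d3:-→d4:-→d5:-→d6:-→d7:-→d8:-→d9:-→d10:-→d11:-→d12:H0 -> H0
  + 239.32.0.0/12 (H2) depth=12
  lookup 103.112.0.121: bits 011001110111 walk d0:-→d1:-→d2:-→d3:-→d4:-→d5:-→d6:-→d7:-→d8:-→d9:-→d10:-→d11:-→d12:H0 -> H0
  lookup 239.32.0.42: bits 1110111100100 walk d0:-→d1:-→d2:-→d3:-→d4:-→d5:-→d6:-→d7:-→d8:-→d9:-→d10:-→d11:-→d12:H2→d13:- -> H2
  + 0.0.0.0/0 (H2) depth=0
  lookup 239.32.0.11: bits 1110111100100 walk d0:H2→d1:-→d2:-→d3:-→d4:-→d5:-→d6:-→d7:-→d8:-→d9:-→d10:-→d11:-→d12:H2→d13:- -> H2
  lookup 212.66.61.235: bits 11 walk d0:H2→d1:-→d2:- -> H2
  lookup 103.112.0.0: bits 011001110111 walk d0:H2→d1:-→d2:-→d3:-→d4:-→d5:-→d6:-→d7:-→d8:-→d9:-→d10:-→d11:-→d12:H0 -> H0
  + 103.120.232.0/24 (H1) depth=24
  - 103.120.232.0/24 clear@24
  + 0.0.0.0/0 (H1) depth=0
  + 0.0.0.0/0 (H1) depth=0
  + 103.120.232.162/32 (H1) depth=32
  lookup 103.112.0.116: bits 011001110111 walk d0:H1→d1:-→d2:-→d3:-→d4:-→d5:-→d6:-→d7:-→d8:-→d9:-→d10:-→d11:-→d12:H0 -> H0
  lookup 103.115.3.168: bits 011001110111 walk d0:H1→d1:-→d2:-→d3:-→d4:-→d5:-→d6:-→d7:-→d8:-→d9:-→d10:-→d11:-→d12:H0 -> H0
  + 239.37.0.0/16 (H2) depth=16
  + 103.120.0.0/15 (H0) depth=15
  + 239.36.0.0/14 (H0) depth=14
  lookup 103.120.3.89: bits 0110011101111000 walk d0:H1→d1:-→d2:-→d3:-→d4:-→d5:-→d6:-→d7:-→d8:-→d9:-→d10:-→d11:-→d12:H0→d13:-→d14:-→d15:H0→d16:- -> H0
  - 103.120.0.0/15 clear@15
  + 103.120.232.0/24 (H1) depth=24
  lookup 103.120.232.162: bits 01100111011110001110100010100010 walk d0:H1→d1:-→d2:-→d3:-→d4:-→d5:-→d6:-→d7:-→d8:-→d9:-→d10:-→d11:-→d12:H0→d13:-→d14:-→d15:-→d16:-→d17:-→d18:-→d19:-→d20:-→d21:-→d22:-→d23:-→d24:H1→d25:-→d26:-→d27:-→d28:-→d29:-→d30:-→d31:-→d32:H1 -> H1

== LOOKUPS ==
["H0","H0","H0","H2","H2","H2","H0","H0","H0","H0","H1"]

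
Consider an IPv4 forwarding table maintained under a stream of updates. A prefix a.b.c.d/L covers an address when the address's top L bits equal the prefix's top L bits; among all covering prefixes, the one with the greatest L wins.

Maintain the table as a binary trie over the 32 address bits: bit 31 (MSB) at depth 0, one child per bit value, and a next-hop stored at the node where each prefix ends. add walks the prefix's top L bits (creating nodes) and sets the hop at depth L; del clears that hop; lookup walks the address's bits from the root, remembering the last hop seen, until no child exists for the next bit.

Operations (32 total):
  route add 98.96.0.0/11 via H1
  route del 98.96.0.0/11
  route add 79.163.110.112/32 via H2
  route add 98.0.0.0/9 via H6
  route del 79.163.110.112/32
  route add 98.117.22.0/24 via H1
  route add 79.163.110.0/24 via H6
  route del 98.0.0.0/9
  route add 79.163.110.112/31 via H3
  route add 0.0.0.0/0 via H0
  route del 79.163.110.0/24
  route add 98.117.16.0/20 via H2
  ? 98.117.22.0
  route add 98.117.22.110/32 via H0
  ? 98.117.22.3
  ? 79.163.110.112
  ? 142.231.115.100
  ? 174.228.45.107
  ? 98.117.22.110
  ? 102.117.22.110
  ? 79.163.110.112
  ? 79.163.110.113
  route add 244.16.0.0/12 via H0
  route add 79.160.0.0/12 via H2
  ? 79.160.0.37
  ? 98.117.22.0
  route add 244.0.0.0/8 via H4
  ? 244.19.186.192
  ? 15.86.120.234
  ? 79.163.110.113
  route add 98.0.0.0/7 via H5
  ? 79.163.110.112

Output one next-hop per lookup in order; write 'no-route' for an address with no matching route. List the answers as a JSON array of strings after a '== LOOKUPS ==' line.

Process each operation:
  + 98.96.0.0/11 (H1) depth=11
  - 98.96.0.0/11 clear@11
  + 79.163.110.112/32 (H2) depth=32
  + 98.0.0.0/9 (H6) depth=9
  - 79.163.110.112/32 clear@32
  + 98.117.22.0/24 (H1) depth=24
  + 79.163.110.0/24 (H6) depth=24
  - 98.0.0.0/9 clear@9
  + 79.163.110.112/31 (H3) depth=31
  + 0.0.0.0/0 (H0) depth=0
  - 79.163.110.0/24 clear@24
  + 98.117.16.0/20 (H2) depth=20
  ? 98.117.22.0  path d0:H0→d1:-→d2:-→d3:-→d4:-→d5:-→d6:-→d7:-→d8:-→d9:-→d10:-→d11:-→d12:-→d13:-→d14:-→d15:-→d16:-→d17:-→d18:-→d19:-→d20:H2→d21:-→d22:-→d23:-→d24:H1  best=H1
  + 98.117.22.110/32 (H0) depth=32
  ? 98.117.22.3  path d0:H0→d1:-→d2:-→d3:-→d4:-→d5:-→d6:-→d7:-→d8:-→d9:-→d10:-→d11:-→d12:-→d13:-→d14:-→d15:-→d16:-→d17:-→d18:-→d19:-→d20:H2→d21:-→d22:-→d23:-→d24:H1→d25:-  best=H1
  ? 79.163.110.112  path d0:H0→d1:-→d2:-→d3:-→d4:-→d5:-→d6:-→d7:-→d8:-→d9:-→d10:-→d11:-→d12:-→d13:-→d14:-→d15:-→d16:-→d17:-→d18:-→d19:-→d20:-→d21:-→d22:-→d23:-→d24:-→d25:-→d26:-→d27:-→d28:-→d29:-→d30:-→d31:H3→d32:-  best=H3
  ? 142.231.115.100  path d0:H0  best=H0
  ? 174.228.45.107  path d0:H0  best=H0
  ? 98.117.22.110  path d0:H0→d1:-→d2:-→d3:-→d4:-→d5:-→d6:-→d7:-→d8:-→d9:-→d10:-→d11:-→d12:-→d13:-→d14:-→d15:-→d16:-→d17:-→d18:-→d19:-→d20:H2→d21:-→d22:-→d23:-→d24:H1→d25:-→d26:-→d27:-→d28:-→d29:-→d30:-→d31:-→d32:H0  best=H0
  ? 102.117.22.110  path d0:H0→d1:-→d2:-→d3:-→d4:-→d5:-  best=H0
  ? 79.163.110.112  path d0:H0→d1:-→d2:-→d3:-→d4:-→d5:-→d6:-→d7:-→d8:-→d9:-→d10:-→d11:-→d12:-→d13:-→d14:-→d15:-→d16:-→d17:-→d18:-→d19:-→d20:-→d21:-→d22:-→d23:-→d24:-→d25:-→d26:-→d27:-→d28:-→d29:-→d30:-→d31:H3→d32:-  best=H3
  ? 79.163.110.113  path d0:H0→d1:-→d2:-→d3:-→d4:-→d5:-→d6:-→d7:-→d8:-→d9:-→d10:-→d11:-→d12:-→d13:-→d14:-→d15:-→d16:-→d17:-→d18:-→d19:-→d20:-→d21:-→d22:-→d23:-→d24:-→d25:-→d26:-→d27:-→d28:-→d29:-→d30:-→d31:H3  best=H3
  + 244.16.0.0/12 (H0) depth=12
  + 79.160.0.0/12 (H2) depth=12
  ? 79.160.0.37  path d0:H0→d1:-→d2:-→d3:-→d4:-→d5:-→d6:-→d7:-→d8:-→d9:-→d10:-→d11:-→d12:H2→d13:-→d14:-  best=H2
  ? 98.117.22.0  path d0:H0→d1:-→d2:-→d3:-→d4:-→d5:-→d6:-→d7:-→d8:-→d9:-→d10:-→d11:-→d12:-→d13:-→d14:-→d15:-→d16:-→d17:-→d18:-→d19:-→d20:H2→d21:-→d22:-→d23:-→d24:H1→d25:-  best=H1
  + 244.0.0.0/8 (H4) depth=8
  ? 244.19.186.192  path d0:H0→d1:-→d2:-→d3:-→d4:-→d5:-→d6:-→d7:-→d8:H4→d9:-→d10:-→d11:-→d12:H0  best=H0
  ? 15.86.120.234  path d0:H0→d1:-  best=H0
  ? 79.163.110.113  path d0:H0→d1:-→d2:-→d3:-→d4:-→d5:-→d6:-→d7:-→d8:-→d9:-→d10:-→d11:-→d12:H2→d13:-→d14:-→d15:-→d16:-→d17:-→d18:-→d19:-→d20:-→d21:-→d22:-→d23:-→d24:-→d25:-→d26:-→d27:-→d28:-→d29:-→d30:-→d31:H3  best=H3
  + 98.0.0.0/7 (H5) depth=7
  ? 79.163.110.112  path d0:H0→d1:-→d2:-→d3:-→d4:-→d5:-→d6:-→d7:-→d8:-→d9:-→d10:-→d11:-→d12:H2→d13:-→d14:-→d15:-→d16:-→d17:-→d18:-→d19:-→d20:-→d21:-→d22:-→d23:-→d24:-→d25:-→d26:-→d27:-→d28:-→d29:-→d30:-→d31:H3→d32:-  best=H3

== LOOKUPS ==
["H1","H1","H3","H0","H0","H0","H0","H3","H3","H2","H1","H0","H0","H3","H3"]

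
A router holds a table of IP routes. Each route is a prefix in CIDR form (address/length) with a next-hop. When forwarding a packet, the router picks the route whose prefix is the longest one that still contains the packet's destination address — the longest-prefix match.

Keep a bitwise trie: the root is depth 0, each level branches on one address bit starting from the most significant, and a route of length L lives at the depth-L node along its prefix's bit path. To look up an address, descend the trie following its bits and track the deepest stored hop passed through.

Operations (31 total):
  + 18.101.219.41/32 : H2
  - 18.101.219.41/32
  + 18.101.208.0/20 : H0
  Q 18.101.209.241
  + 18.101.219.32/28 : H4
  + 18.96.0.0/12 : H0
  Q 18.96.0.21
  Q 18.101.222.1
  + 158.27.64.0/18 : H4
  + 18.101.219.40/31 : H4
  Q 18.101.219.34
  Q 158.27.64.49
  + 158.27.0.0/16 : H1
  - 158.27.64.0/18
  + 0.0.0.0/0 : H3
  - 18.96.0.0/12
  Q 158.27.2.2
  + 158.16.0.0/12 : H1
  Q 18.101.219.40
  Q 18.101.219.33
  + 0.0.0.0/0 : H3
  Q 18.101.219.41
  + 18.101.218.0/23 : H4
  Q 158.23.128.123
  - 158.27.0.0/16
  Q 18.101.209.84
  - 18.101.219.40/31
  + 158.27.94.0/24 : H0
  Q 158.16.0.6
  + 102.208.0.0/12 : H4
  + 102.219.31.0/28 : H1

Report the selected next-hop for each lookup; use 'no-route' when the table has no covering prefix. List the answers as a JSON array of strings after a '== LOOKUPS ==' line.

Process each operation:
  + 18.101.219.41/32 (H2) depth=32
  - 18.101.219.41/32 clear@32
  + 18.101.208.0/20 (H0) depth=20
  ? 18.101.209.241  path d0:-→d1:-→d2:-→d3:-→d4:-→d5:-→d6:-→d7:-→d8:-→d9:-→d10:-→d11:-→d12:-→d13:-→d14:-→d15:-→d16:-→d17:-→d18:-→d19:-→d20:H0  best=H0
  + 18.101.219.32/28 (H4) depth=28
  + 18.96.0.0/12 (H0) depth=12
  ? 18.96.0.21  path d0:-→d1:-→d2:-→d3:-→d4:-→d5:-→d6:-→d7:-→d8:-→d9:-→d10:-→d11:-→d12:H0→d13:-  best=H0
  ? 18.101.222.1  path d0:-→d1:-→d2:-→d3:-→d4:-→d5:-→d6:-→d7:-→d8:-→d9:-→d10:-→d11:-→d12:H0→d13:-→d14:-→d15:-→d16:-→d17:-→d18:-→d19:-→d20:H0→d21:-  best=H0
  + 158.27.64.0/18 (H4) depth=18
  + 18.101.219.40/31 (H4) depth=31
  ? 18.101.219.34  path d0:-→d1:-→d2:-→d3:-→d4:-→d5:-→d6:-→d7:-→d8:-→d9:-→d10:-→d11:-→d12:H0→d13:-→d14:-→d15:-→d16:-→d17:-→d18:-→d19:-→d20:H0→d21:-→d22:-→d23:-→d24:-→d25:-→d26:-→d27:-→d28:H4  best=H4
  ? 158.27.64.49  path d0:-→d1:-→d2:-→d3:-→d4:-→d5:-→d6:-→d7:-→d8:-→d9:-→d10:-→d11:-→d12:-→d13:-→d14:-→d15:-→d16:-→d17:-→d18:H4  best=H4
  + 158.27.0.0/16 (H1) depth=16
  - 158.27.64.0/18 clear@18
  + 0.0.0.0/0 (H3) depth=0
  - 18.96.0.0/12 clear@12
  ? 158.27.2.2  path d0:H3→d1:-→d2:-→d3:-→d4:-→d5:-→d6:-→d7:-→d8:-→d9:-→d10:-→d11:-→d12:-→d13:-→d14:-→d15:-→d16:H1→d17:-  best=H1
  + 158.16.0.0/12 (H1) depth=12
  ? 18.101.219.40  path d0:H3→d1:-→d2:-→d3:-→d4:-→d5:-→d6:-→d7:-→d8:-→d9:-→d10:-→d11:-→d12:-→d13:-→d14:-→d15:-→d16:-→d17:-→d18:-→d19:-→d20:H0→d21:-→d22:-→d23:-→d24:-→d25:-→d26:-→d27:-→d28:H4→d29:-→d30:-→d31:H4  best=H4
  ? 18.101.219.33  path d0:H3→d1:-→d2:-→d3:-→d4:-→d5:-→d6:-→d7:-→d8:-→d9:-→d10:-→d11:-→d12:-→d13:-→d14:-→d15:-→d16:-→d17:-→d18:-→d19:-→d20:H0→d21:-→d22:-→d23:-→d24:-→d25:-→d26:-→d27:-→d28:H4  best=H4
  + 0.0.0.0/0 (H3) depth=0
  ? 18.101.219.41  path d0:H3→d1:-→d2:-→d3:-→d4:-→d5:-→d6:-→d7:-→d8:-→d9:-→d10:-→d11:-→d12:-→d13:-→d14:-→d15:-→d16:-→d17:-→d18:-→d19:-→d20:H0→d21:-→d22:-→d23:-→d24:-→d25:-→d26:-→d27:-→d28:H4→d29:-→d30:-→d31:H4→d32:-  best=H4
  + 18.101.218.0/23 (H4) depth=23
  ? 158.23.128.123  path d0:H3→d1:-→d2:-→d3:-→d4:-→d5:-→d6:-→d7:-→d8:-→d9:-→d10:-→d11:-→d12:H1  best=H1
  - 158.27.0.0/16 clear@16
  ? 18.101.209.84  path d0:H3→d1:-→d2:-→d3:-→d4:-→d5:-→d6:-→d7:-→d8:-→d9:-→d10:-→d11:-→d12:-→d13:-→d14:-→d15:-→d16:-→d17:-→d18:-→d19:-→d20:H0  best=H0
  - 18.101.219.40/31 clear@31
  + 158.27.94.0/24 (H0) depth=24
  ? 158.16.0.6  path d0:H3→d1:-→d2:-→d3:-→d4:-→d5:-→d6:-→d7:-→d8:-→d9:-→d10:-→d11:-→d12:H1  best=H1
  + 102.208.0.0/12 (H4) depth=12
  + 102.219.31.0/28 (H1) depth=28

== LOOKUPS ==
["H0","H0","H0","H4","H4","H1","H4","H4","H4","H1","H0","H1"]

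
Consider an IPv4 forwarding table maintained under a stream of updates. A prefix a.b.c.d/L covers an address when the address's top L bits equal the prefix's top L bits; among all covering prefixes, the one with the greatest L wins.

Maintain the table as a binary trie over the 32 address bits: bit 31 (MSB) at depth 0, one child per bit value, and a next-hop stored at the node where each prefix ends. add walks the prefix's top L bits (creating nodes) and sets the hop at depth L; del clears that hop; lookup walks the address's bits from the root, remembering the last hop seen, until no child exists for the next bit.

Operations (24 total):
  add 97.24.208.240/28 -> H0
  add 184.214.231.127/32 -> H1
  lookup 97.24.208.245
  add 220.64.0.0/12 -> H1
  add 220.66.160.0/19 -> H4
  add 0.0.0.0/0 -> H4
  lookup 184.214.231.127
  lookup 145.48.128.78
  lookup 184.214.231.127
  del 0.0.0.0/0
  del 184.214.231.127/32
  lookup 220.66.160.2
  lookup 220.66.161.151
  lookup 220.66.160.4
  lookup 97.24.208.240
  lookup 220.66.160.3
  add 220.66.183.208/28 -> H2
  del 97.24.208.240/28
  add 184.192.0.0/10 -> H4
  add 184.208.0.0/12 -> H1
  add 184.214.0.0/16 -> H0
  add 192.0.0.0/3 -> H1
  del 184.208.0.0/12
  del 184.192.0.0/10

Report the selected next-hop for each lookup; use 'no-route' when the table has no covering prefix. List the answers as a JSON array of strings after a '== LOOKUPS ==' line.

Apply in order:
  + 97.24.208.240/28 (H0) depth=28
  + 184.214.231.127/32 (H1) depth=32
  lookup 97.24.208.245: bits 0110000100011000110100001111 walk d0:-→d1:-→d2:-→d3:-→d4:-→d5:-→d6:-→d7:-→d8:-→d9:-→d10:-→d11:-→d12:-→d13:-→d14:-→d15:-→d16:-→d17:-→d18:-→d19:-→d20:-→d21:-→d22:-→d23:-→d24:-→d25:-→d26:-→d27:-→d28:H0 -> H0
  + 220.64.0.0/12 (H1) depth=12
  + 220.66.160.0/19 (H4) depth=19
  + 0.0.0.0/0 (H4) depth=0
  lookup 184.214.231.127: bits 10111000110101101110011101111111 walk d0:H4→d1:-→d2:-→d3:-→d4:-→d5:-→d6:-→d7:-→d8:-→d9:-→d10:-→d11:-→d12:-→d13:-→d14:-→d15:-→d16:-→d17:-→d18:-→d19:-→d20:-→d21:-→d22:-→d23:-→d24:-→d25:-→d26:-→d27:-→d28:-→d29:-→d30:-→d31:-→d32:H1 -> H1
  lookup 145.48.128.78: bits 10 walk d0:H4→d1:-→d2:- -> H4
  lookup 184.214.231.127: bits 10111000110101101110011101111111 walk d0:H4→d1:-→d2:-→d3:-→d4:-→d5:-→d6:-→d7:-→d8:-→d9:-→d10:-→d11:-→d12:-→d13:-→d14:-→d15:-→d16:-→d17:-→d18:-→d19:-→d20:-→d21:-→d22:-→d23:-→d24:-→d25:-→d26:-→d27:-→d28:-→d29:-→d30:-→d31:-→d32:H1 -> H1
  - 0.0.0.0/0 clear@0
  - 184.214.231.127/32 clear@32
  lookup 220.66.160.2: bits 1101110001000010101 walk d0:-→d1:-→d2:-→d3:-→d4:-→d5:-→d6:-→d7:-→d8:-→d9:-→d10:-→d11:-→d12:H1→d13:-→d14:-→d15:-→d16:-→d17:-→d18:-→d19:H4 -> H4
  lookup 220.66.161.151: bits 1101110001000010101 walk d0:-→d1:-→d2:-→d3:-→d4:-→d5:-→d6:-→d7:-→d8:-→d9:-→d10:-→d11:-→d12:H1→d13:-→d14:-→d15:-→d16:-→d17:-→d18:-→d19:H4 -> H4
  lookup 220.66.160.4: bits 1101110001000010101 walk d0:-→d1:-→d2:-→d3:-→d4:-→d5:-→d6:-→d7:-→d8:-→d9:-→d10:-→d11:-→d12:H1→d13:-→d14:-→d15:-→d16:-→d17:-→d18:-→d19:H4 -> H4
  lookup 97.24.208.240: bits 0110000100011000110100001111 walk d0:-→d1:-→d2:-→d3:-→d4:-→d5:-→d6:-→d7:-→d8:-→d9:-→d10:-→d11:-→d12:-→d13:-→d14:-→d15:-→d16:-→d17:-→d18:-→d19:-→d20:-→d21:-→d22:-→d23:-→d24:-→d25:-→d26:-→d27:-→d28:H0 -> H0
  lookup 220.66.160.3: bits 1101110001000010101 walk d0:-→d1:-→d2:-→d3:-→d4:-→d5:-→d6:-→d7:-→d8:-→d9:-→d10:-→d11:-→d12:H1→d13:-→d14:-→d15:-→d16:-→d17:-→d18:-→d19:H4 -> H4
  + 220.66.183.208/28 (H2) depth=28
  - 97.24.208.240/28 clear@28
  + 184.192.0.0/10 (H4) depth=10
  + 184.208.0.0/12 (H1) depth=12
  + 184.214.0.0/16 (H0) depth=16
  + 192.0.0.0/3 (H1) depth=3
  - 184.208.0.0/12 clear@12
  - 184.192.0.0/10 clear@10

== LOOKUPS ==
["H0","H1","H4","H1","H4","H4","H4","H0","H4"]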